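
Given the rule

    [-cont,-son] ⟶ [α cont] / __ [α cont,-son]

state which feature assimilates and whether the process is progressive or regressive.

regressive manner assimilation

The shared variable α links the value of [cont] on the target to that of the neighbouring obstruent. [cont] distinguishes stops from fricatives — a manner-of-articulation feature — so this is manner assimilation.
The conditioning segment sits to the right of the focus bar, meaning the trigger follows the segment that changes — regressive assimilation.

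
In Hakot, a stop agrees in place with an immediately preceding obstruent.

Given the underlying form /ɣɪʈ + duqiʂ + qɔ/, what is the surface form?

[ɣɪʈɖuqiʂʈɔ]

The rule targets /d/ (voiced alveolar stop), which sits after the trigger /ʈ/ (retroflex).
The voiced retroflex stop is [ɖ], so /d/ → [ɖ].
The same rule applies at the second boundary: /q/ → [ʈ] next to /ʂ/.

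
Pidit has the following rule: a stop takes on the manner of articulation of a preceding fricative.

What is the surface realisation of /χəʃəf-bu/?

/b/ is a voiced bilabial stop. The preceding trigger /f/ is a fricative, so /b/ must become a fricative as well.
Changing only its manner to fricative gives [β] — the voiced bilabial fricative.

[χəʃəfβu]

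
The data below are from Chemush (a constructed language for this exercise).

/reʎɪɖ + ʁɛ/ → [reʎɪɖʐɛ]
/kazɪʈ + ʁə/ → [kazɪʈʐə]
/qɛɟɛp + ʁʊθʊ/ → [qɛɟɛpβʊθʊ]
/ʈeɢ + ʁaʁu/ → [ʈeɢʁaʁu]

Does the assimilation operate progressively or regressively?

progressive

Underlying /ʁ/ is realised as [ʐ] next to /ɖ/; /ɖ/ itself does not change.
/ʁ/ is uvular while /ɖ/ is retroflex; the output [ʐ] is retroflex, matching the trigger — so the feature that spreads is place.
The other alternating forms pattern the same way: /ʁ/ → [ʐ] after /ʈ/ (uvular → retroflex, matching retroflex); /ʁ/ → [β] after /p/ (uvular → bilabial, matching bilabial) — only place changes, and always toward the preceding segment.
Nothing changes in [ʈeɢʁaʁu]: there the adjacent consonants already agree in place (/ʁ/ and /ɢ/ are both uvular), so this form is consistent with the same rule.
Since the segment that changes follows the conditioning segment, the assimilation is progressive.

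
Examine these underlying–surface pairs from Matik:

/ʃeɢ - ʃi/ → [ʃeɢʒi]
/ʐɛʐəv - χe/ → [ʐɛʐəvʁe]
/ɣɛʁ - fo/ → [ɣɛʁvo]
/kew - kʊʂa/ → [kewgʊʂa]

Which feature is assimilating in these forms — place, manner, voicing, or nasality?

voicing

Comparing underlying and surface forms, /ʃ/ → [ʒ] is the alternation; the neighbouring /ɢ/ is constant.
/ʃ/ is voiceless while /ɢ/ is voiced; the output [ʒ] is voiced, matching the trigger — so the feature that spreads is voicing.
Checking the remaining alternations: /χ/ → [ʁ] after /v/ (voiceless → voiced, matching voiced); /f/ → [v] after /ʁ/ (voiceless → voiced, matching voiced); /k/ → [g] after /w/ (voiceless → voiced, matching voiced) — only voicing changes, and always toward the preceding segment.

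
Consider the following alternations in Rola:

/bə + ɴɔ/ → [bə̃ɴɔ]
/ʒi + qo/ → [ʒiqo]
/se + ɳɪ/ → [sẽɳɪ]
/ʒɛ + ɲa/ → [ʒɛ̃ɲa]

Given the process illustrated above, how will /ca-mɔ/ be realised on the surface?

The data show regressive nasality assimilation (vowel nasalisation): /ə/ → [ə̃] before /ɴ/; /e/ → [ẽ] before /ɳ/; /ɛ/ → [ɛ̃] before /ɲ/ — a vowel is nasalised by an immediately following nasal consonant.
No change occurs in [ʒiqo] because the vowel at the boundary is adjacent to an oral consonant, not a nasal (/i/ next to /q/).
/a/ sits next to the nasal /m/ and is therefore nasalised to [ã].

[cãmɔ]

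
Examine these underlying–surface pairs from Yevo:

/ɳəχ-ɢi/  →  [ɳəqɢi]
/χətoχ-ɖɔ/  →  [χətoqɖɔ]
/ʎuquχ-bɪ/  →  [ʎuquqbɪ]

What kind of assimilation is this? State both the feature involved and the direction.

Comparing underlying and surface forms, /χ/ → [q] is the alternation; the neighbouring /ɢ/ is constant.
/χ/ is a fricative while /ɢ/ is a stop; the output [q] is a stop, matching the trigger — so the feature that spreads is manner.
Place and voice are unchanged, so the assimilation is partial, not total.
Checking the remaining alternations: /χ/ → [q] before /ɖ/ (fricative → stop, matching a stop); /χ/ → [q] before /b/ (fricative → stop, matching a stop) — only manner changes, and always toward the following segment.
The trigger is the following segment, so the direction is regressive (anticipatory).

regressive manner assimilation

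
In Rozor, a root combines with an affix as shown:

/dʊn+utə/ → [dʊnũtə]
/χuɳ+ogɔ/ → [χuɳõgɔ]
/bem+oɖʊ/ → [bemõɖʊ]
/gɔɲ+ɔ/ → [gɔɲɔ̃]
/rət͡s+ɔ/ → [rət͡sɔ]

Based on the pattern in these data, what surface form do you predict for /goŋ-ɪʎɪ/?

[goŋɪ̃ʎɪ]

The data show progressive nasality assimilation (vowel nasalisation): /u/ → [ũ] after /n/; /o/ → [õ] after /ɳ/; /o/ → [õ] after /m/; /ɔ/ → [ɔ̃] after /ɲ/ — a vowel is nasalised by an immediately preceding nasal consonant.
No change occurs in [rət͡sɔ] because the vowel at the boundary is adjacent to an oral consonant, not a nasal (/ɔ/ next to /t͡s/).
/ɪ/ sits next to the nasal /ŋ/ and is therefore nasalised to [ɪ̃].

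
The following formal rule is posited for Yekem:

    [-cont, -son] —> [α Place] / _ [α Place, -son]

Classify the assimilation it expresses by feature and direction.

regressive place assimilation

The shared variable α links the value of the place features (abbreviated [Place]) on the target to the same value on the neighbouring segment, so place is the feature that assimilates.
The conditioning segment sits to the right of the focus bar, meaning the trigger follows the segment that changes — regressive assimilation.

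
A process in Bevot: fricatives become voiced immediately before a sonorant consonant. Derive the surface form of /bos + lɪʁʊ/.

[bozlɪʁʊ]

/s/ is a voiceless alveolar fricative. The following trigger /l/ is voiced, so /s/ must become voiced as well.
The voiced alveolar fricative is [z], so /s/ → [z].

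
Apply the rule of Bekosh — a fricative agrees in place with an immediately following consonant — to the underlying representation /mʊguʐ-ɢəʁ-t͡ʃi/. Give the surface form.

/ʐ/ is a voiced retroflex fricative. The following trigger /ɢ/ is uvular, so /ʐ/ must become uvular as well.
The voiced uvular fricative is [ʁ], so /ʐ/ → [ʁ].
At the second juncture, /ʁ/ likewise becomes [ʒ] adjacent to /t͡ʃ/.

[mʊguʁɢəʒt͡ʃi]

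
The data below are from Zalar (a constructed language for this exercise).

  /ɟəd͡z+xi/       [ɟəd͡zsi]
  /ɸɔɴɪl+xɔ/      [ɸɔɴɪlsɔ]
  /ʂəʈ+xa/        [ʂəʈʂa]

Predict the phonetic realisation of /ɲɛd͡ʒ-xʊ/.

The data show progressive place assimilation: /x/ → [s] after /d͡z/; /x/ → [s] after /l/; /x/ → [ʂ] after /ʈ/. In each pair only place changes, matching the preceding consonant, while manner and voice stay constant.
/x/ is a voiceless velar fricative. The preceding trigger /d͡ʒ/ is postalveolar, so /x/ must become postalveolar as well.
A voiceless postalveolar fricative is [ʃ], so the surface segment is [ʃ].

[ɲɛd͡ʒʃʊ]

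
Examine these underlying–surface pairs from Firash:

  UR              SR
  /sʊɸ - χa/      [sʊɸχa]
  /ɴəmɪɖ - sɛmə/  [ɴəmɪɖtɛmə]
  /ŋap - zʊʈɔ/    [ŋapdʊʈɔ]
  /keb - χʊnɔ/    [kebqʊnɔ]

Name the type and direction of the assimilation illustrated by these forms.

progressive manner assimilation

Comparing underlying and surface forms, /s/ → [t] is the alternation; the neighbouring /ɖ/ is constant.
/s/ is a fricative while /ɖ/ is a stop; the output [t] is a stop, matching the trigger — so the feature that spreads is manner.
Place and voice are unchanged, so the assimilation is partial, not total.
The other alternating forms pattern the same way: /z/ → [d] after /p/ (fricative → stop, matching a stop); /χ/ → [q] after /b/ (fricative → stop, matching a stop) — only manner changes, and always toward the preceding segment.
No alternation appears in [sʊɸχa]: there the adjacent consonants already agree in manner (/χ/ and /ɸ/ are both fricatives), so this form is consistent with the same rule.
Since the segment that changes follows the conditioning segment, the assimilation is progressive.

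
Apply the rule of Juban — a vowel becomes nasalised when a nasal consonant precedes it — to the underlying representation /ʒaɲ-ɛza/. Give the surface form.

[ʒaɲɛ̃za]

The vowel /ɛ/ is adjacent to the preceding nasal /ɲ/, so it acquires [+nasal] and surfaces as [ɛ̃].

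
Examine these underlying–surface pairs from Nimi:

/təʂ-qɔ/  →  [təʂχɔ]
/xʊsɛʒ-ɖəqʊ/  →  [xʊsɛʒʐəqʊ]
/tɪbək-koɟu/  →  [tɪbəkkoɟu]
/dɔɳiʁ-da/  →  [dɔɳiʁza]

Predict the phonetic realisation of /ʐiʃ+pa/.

[ʐiʃɸa]

The data show progressive manner assimilation: /q/ → [χ] after /ʂ/; /ɖ/ → [ʐ] after /ʒ/; /d/ → [z] after /ʁ/. In each pair only manner changes, matching the preceding consonant, while place and voice stay constant.
Nothing changes in [tɪbəkkoɟu]: there the adjacent consonants already agree in manner (/k/ and /k/ are both stops), so this form is consistent with the same rule.
/p/ is a voiceless bilabial stop. The preceding trigger /ʃ/ is a fricative, so /p/ must become a fricative as well.
The voiceless bilabial fricative is [ɸ], so /p/ → [ɸ].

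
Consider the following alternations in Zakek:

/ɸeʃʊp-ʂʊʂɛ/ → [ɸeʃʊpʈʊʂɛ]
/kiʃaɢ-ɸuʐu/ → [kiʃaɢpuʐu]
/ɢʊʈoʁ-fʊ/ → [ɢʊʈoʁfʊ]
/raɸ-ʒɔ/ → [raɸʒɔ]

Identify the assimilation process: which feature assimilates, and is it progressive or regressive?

progressive manner assimilation

The segment that alternates is /ʂ/, which surfaces as [ʈ] when adjacent to /p/.
/ʂ/ is a fricative while /p/ is a stop; the output [ʈ] is a stop, matching the trigger — so the feature that spreads is manner.
Place and voice are unchanged, so the assimilation is partial, not total.
The other alternating form patterns the same way: /ɸ/ → [p] after /ɢ/ (fricative → stop, matching a stop) — only manner changes, and always toward the preceding segment.
No alternation appears in [ɢʊʈoʁfʊ], [raɸʒɔ]: there the adjacent consonants already agree in manner (/f/ and /ʁ/ are both fricatives; /ʒ/ and /ɸ/ are both fricatives), so these forms are consistent with the same rule.
Since the segment that changes follows the conditioning segment, the assimilation is progressive.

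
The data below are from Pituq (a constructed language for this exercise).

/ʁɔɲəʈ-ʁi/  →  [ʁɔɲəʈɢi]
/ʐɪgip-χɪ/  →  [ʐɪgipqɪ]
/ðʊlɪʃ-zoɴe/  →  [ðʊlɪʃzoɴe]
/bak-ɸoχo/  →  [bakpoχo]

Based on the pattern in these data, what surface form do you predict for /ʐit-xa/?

The data show progressive manner assimilation: /ʁ/ → [ɢ] after /ʈ/; /χ/ → [q] after /p/; /ɸ/ → [p] after /k/. In each pair only manner changes, matching the preceding consonant, while place and voice stay constant.
No alternation appears in [ðʊlɪʃzoɴe]: there the adjacent consonants already agree in manner (/z/ and /ʃ/ are both fricatives), so this form is consistent with the same rule.
The rule targets /x/ (voiceless velar fricative), which sits after the trigger /t/ (stop).
Changing only its manner to stop gives [k] — the voiceless velar stop.

[ʐitka]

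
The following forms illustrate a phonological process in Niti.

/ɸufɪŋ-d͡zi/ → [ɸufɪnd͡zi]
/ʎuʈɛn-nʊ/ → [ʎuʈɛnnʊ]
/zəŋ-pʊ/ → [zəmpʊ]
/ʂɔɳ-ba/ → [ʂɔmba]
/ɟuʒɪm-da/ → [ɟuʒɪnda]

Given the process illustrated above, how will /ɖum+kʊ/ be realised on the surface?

The data show regressive place assimilation: /ŋ/ → [n] before /d͡z/; /ŋ/ → [m] before /p/; /ɳ/ → [m] before /b/; /m/ → [n] before /d/. In each pair only place changes, matching the following consonant, while manner and voice stay constant.
No alternation appears in [ʎuʈɛnnʊ]: there the adjacent consonants already agree in place (/n/ and /n/ are both alveolar), so this form is consistent with the same rule.
/m/ is a voiced bilabial nasal. The following trigger /k/ is velar, so /m/ must become velar as well.
The voiced velar nasal is [ŋ], so /m/ → [ŋ].

[ɖuŋkʊ]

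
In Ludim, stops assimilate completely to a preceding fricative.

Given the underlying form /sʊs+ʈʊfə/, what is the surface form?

/ʈ/ is the segment targeted by the rule; it sits immediately after /s/, so it assimilates completely and surfaces as [s].

[sʊssʊfə]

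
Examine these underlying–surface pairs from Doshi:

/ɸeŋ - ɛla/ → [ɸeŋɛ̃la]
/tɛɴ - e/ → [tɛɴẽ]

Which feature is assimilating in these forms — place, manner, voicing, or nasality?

nasality

The vowel /ɛ/ surfaces as nasalised [ɛ̃] next to the preceding nasal /ŋ/ — it has acquired the [+nasal] feature of its neighbour.
Likewise in the remaining data: /e/ → [ẽ] after /ɴ/ — each time a vowel is nasalised next to a preceding nasal.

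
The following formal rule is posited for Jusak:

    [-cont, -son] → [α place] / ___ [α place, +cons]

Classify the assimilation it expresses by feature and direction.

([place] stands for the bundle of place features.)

The shared variable α links the value of the place features (abbreviated [place]) on the target to the same value on the neighbouring segment, so place is the feature that assimilates.
The conditioning segment sits to the right of the focus bar, meaning the trigger follows the segment that changes — regressive assimilation.

regressive place assimilation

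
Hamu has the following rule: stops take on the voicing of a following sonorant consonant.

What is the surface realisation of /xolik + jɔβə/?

The rule targets /k/ (voiceless velar stop), which sits before the trigger /j/ (voiced).
A voiced velar stop is [g], so the surface segment is [g].

[xoligjɔβə]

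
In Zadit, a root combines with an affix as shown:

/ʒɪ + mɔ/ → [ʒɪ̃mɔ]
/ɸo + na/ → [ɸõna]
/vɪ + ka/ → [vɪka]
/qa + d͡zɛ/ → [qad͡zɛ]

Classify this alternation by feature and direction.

The vowel /ɪ/ surfaces as nasalised [ɪ̃] next to the following nasal /m/ — it has acquired the [+nasal] feature of its neighbour.
The other form shows the same pattern: /o/ → [õ] before /n/ — each time a vowel is nasalised next to a following nasal.
No change occurs in [vɪka], [qad͡zɛ] because the vowel at the boundary is adjacent to an oral consonant, not a nasal (/ɪ/ next to /k/; /a/ next to /d͡z/).
Because the conditioning nasal is to the right of the vowel that changes, the process is regressive (anticipatory).

regressive nasality assimilation (vowel nasalisation)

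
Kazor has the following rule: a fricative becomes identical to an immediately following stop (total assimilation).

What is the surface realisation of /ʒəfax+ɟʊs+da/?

[ʒəfaɟɟʊdda]

/x/ is the segment targeted by the rule; it sits immediately before /ɟ/, so it assimilates completely and surfaces as [ɟ].
At the second juncture, /s/ likewise becomes [d] adjacent to /d/.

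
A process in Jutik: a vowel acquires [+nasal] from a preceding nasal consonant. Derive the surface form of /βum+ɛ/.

[βumɛ̃]

The vowel /ɛ/ is adjacent to the preceding nasal /m/, so it acquires [+nasal] and surfaces as [ɛ̃].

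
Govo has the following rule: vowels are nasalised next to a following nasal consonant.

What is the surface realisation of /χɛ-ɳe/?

/ɛ/ sits next to the nasal /ɳ/ and is therefore nasalised to [ɛ̃].

[χɛ̃ɳe]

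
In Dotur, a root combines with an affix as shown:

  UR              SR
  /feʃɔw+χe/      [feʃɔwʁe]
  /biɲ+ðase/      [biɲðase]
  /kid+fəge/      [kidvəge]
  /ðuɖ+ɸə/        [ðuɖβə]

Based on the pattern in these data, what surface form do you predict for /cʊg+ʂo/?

[cʊgʐo]

The data show progressive voicing assimilation: /χ/ → [ʁ] after /w/; /f/ → [v] after /d/; /ɸ/ → [β] after /ɖ/. In each pair only voicing changes, matching the preceding consonant, while place and manner stay constant.
Nothing changes in [biɲðase]: there the adjacent consonants already agree in voicing (/ð/ and /ɲ/ are both voiced), so this form is consistent with the same rule.
/ʂ/ is a voiceless retroflex fricative. The preceding trigger /g/ is voiced, so /ʂ/ must become voiced as well.
A voiced retroflex fricative is [ʐ], so the surface segment is [ʐ].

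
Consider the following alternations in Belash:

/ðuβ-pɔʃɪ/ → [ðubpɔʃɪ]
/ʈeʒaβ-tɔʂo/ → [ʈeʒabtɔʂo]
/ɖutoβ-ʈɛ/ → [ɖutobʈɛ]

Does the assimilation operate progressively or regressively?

Underlying /β/ is realised as [b] next to /p/; /p/ itself does not change.
/β/ is a fricative while /p/ is a stop; the output [b] is a stop, matching the trigger — so the feature that spreads is manner.
The same holds elsewhere in the data: /β/ → [b] before /t/ (fricative → stop, matching a stop); /β/ → [b] before /ʈ/ (fricative → stop, matching a stop) — only manner changes, and always toward the following segment.
The trigger is the following segment, so the direction is regressive (anticipatory).

regressive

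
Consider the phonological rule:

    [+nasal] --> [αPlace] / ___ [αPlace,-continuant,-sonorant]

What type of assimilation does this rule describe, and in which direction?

regressive place assimilation

The shared variable α links the value of the place features (abbreviated [Place]) on the target to the same value on the neighbouring segment, so place is the feature that assimilates.
The conditioning segment sits to the right of the focus bar, meaning the trigger follows the segment that changes — regressive assimilation.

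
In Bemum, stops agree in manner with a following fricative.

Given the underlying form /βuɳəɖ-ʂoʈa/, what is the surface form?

[βuɳəʐʂoʈa]

The rule targets /ɖ/ (voiced retroflex stop), which sits before the trigger /ʂ/ (fricative).
The voiced retroflex fricative is [ʐ], so /ɖ/ → [ʐ].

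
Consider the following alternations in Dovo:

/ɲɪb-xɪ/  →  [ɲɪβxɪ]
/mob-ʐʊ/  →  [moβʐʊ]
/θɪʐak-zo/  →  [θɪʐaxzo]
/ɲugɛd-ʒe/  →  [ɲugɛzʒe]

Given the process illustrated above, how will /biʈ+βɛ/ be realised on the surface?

[biʂβɛ]

The data show regressive manner assimilation: /b/ → [β] before /x/; /b/ → [β] before /ʐ/; /k/ → [x] before /z/; /d/ → [z] before /ʒ/. In each pair only manner changes, matching the following consonant, while place and voice stay constant.
/ʈ/ is a voiceless retroflex stop. The following trigger /β/ is a fricative, so /ʈ/ must become a fricative as well.
Changing only its manner to fricative gives [ʂ] — the voiceless retroflex fricative.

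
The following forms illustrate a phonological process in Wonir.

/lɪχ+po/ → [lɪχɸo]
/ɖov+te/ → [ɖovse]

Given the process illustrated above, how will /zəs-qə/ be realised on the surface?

[zəsχə]

The data show progressive manner assimilation: /p/ → [ɸ] after /χ/; /t/ → [s] after /v/. In each pair only manner changes, matching the preceding consonant, while place and voice stay constant.
The rule targets /q/ (voiceless uvular stop), which sits after the trigger /s/ (fricative).
Changing only its manner to fricative gives [χ] — the voiceless uvular fricative.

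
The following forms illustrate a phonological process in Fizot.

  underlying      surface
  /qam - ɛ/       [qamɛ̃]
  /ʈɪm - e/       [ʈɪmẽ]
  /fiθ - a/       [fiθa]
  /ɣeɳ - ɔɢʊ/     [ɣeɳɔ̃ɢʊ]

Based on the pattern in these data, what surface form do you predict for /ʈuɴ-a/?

The data show progressive nasality assimilation (vowel nasalisation): /ɛ/ → [ɛ̃] after /m/; /e/ → [ẽ] after /m/; /ɔ/ → [ɔ̃] after /ɳ/ — a vowel is nasalised by an immediately preceding nasal consonant.
No change occurs in [fiθa] because the vowel at the boundary is adjacent to an oral consonant, not a nasal (/a/ next to /θ/).
/a/ sits next to the nasal /ɴ/ and is therefore nasalised to [ã].

[ʈuɴã]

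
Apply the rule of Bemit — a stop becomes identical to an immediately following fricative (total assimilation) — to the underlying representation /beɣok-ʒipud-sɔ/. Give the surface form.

/k/ is the segment targeted by the rule; it sits immediately before /ʒ/, so it assimilates completely and surfaces as [ʒ].
The same rule applies at the second boundary: /d/ → [s] next to /s/.

[beɣoʒʒipussɔ]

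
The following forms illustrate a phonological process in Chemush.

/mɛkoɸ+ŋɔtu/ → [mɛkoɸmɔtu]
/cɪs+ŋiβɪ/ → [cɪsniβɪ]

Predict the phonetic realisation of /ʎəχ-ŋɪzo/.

[ʎəχɴɪzo]

The data show progressive place assimilation: /ŋ/ → [m] after /ɸ/; /ŋ/ → [n] after /s/. In each pair only place changes, matching the preceding consonant, while manner and voice stay constant.
/ŋ/ is a voiced velar nasal. The preceding trigger /χ/ is uvular, so /ŋ/ must become uvular as well.
A voiced uvular nasal is [ɴ], so the surface segment is [ɴ].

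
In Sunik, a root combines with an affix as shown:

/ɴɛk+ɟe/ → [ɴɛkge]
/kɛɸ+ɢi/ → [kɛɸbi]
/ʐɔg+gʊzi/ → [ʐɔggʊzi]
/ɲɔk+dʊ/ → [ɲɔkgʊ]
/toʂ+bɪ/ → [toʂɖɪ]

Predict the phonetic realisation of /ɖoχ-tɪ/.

[ɖoχqɪ]

The data show progressive place assimilation: /ɟ/ → [g] after /k/; /ɢ/ → [b] after /ɸ/; /d/ → [g] after /k/; /b/ → [ɖ] after /ʂ/. In each pair only place changes, matching the preceding consonant, while manner and voice stay constant.
No alternation appears in [ʐɔggʊzi]: there the adjacent consonants already agree in place (/g/ and /g/ are both velar), so this form is consistent with the same rule.
The rule targets /t/ (voiceless alveolar stop), which sits after the trigger /χ/ (uvular).
The voiceless uvular stop is [q], so /t/ → [q].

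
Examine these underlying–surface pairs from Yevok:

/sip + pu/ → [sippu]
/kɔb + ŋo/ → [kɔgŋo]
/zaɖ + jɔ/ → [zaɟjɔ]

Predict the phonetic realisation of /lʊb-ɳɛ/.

The data show regressive place assimilation: /b/ → [g] before /ŋ/; /ɖ/ → [ɟ] before /j/. In each pair only place changes, matching the following consonant, while manner and voice stay constant.
No alternation appears in [sippu]: there the adjacent consonants already agree in place (/p/ and /p/ are both bilabial), so this form is consistent with the same rule.
/b/ is a voiced bilabial stop. The following trigger /ɳ/ is retroflex, so /b/ must become retroflex as well.
The voiced retroflex stop is [ɖ], so /b/ → [ɖ].

[lʊɖɳɛ]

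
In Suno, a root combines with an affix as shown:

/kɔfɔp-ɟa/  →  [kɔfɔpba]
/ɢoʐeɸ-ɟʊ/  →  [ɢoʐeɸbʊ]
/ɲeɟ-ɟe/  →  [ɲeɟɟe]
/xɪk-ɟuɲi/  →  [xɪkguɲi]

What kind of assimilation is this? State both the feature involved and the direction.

progressive place assimilation

Comparing underlying and surface forms, /ɟ/ → [b] is the alternation; the neighbouring /p/ is constant.
The change palatal → bilabial matches the place of the preceding /p/, identifying this as place assimilation.
Manner and voice are unchanged, so the assimilation is partial, not total.
The other alternating forms pattern the same way: /ɟ/ → [b] after /ɸ/ (palatal → bilabial, matching bilabial); /ɟ/ → [g] after /k/ (palatal → velar, matching velar) — only place changes, and always toward the preceding segment.
Nothing changes in [ɲeɟɟe]: there the adjacent consonants already agree in place (/ɟ/ and /ɟ/ are both palatal), so this form is consistent with the same rule.
The trigger is the preceding segment, so the direction is progressive (perseverative).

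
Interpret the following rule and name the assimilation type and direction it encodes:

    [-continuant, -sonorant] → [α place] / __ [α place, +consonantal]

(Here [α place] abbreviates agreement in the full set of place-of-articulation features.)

regressive place assimilation

The shared variable α links the value of the place features (abbreviated [place]) on the target to the same value on the neighbouring segment, so place is the feature that assimilates.
The conditioning segment sits to the right of the focus bar, meaning the trigger follows the segment that changes — regressive assimilation.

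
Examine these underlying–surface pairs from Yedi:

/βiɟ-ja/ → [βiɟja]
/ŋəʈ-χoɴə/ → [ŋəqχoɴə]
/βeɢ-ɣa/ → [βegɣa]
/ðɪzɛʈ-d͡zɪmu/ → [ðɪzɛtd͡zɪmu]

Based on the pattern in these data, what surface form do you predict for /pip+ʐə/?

[piʈʐə]

The data show regressive place assimilation: /ʈ/ → [q] before /χ/; /ɢ/ → [g] before /ɣ/; /ʈ/ → [t] before /d͡z/. In each pair only place changes, matching the following consonant, while manner and voice stay constant.
No alternation appears in [βiɟja]: there the adjacent consonants already agree in place (/ɟ/ and /j/ are both palatal), so this form is consistent with the same rule.
/p/ is a voiceless bilabial stop. The following trigger /ʐ/ is retroflex, so /p/ must become retroflex as well.
The voiceless retroflex stop is [ʈ], so /p/ → [ʈ].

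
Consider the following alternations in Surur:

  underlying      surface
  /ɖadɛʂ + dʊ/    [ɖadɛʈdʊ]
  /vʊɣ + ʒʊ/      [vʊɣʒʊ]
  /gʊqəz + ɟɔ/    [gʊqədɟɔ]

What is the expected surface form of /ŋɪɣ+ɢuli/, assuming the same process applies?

The data show regressive manner assimilation: /ʂ/ → [ʈ] before /d/; /z/ → [d] before /ɟ/. In each pair only manner changes, matching the following consonant, while place and voice stay constant.
No alternation appears in [vʊɣʒʊ]: there the adjacent consonants already agree in manner (/ɣ/ and /ʒ/ are both fricatives), so this form is consistent with the same rule.
/ɣ/ is a voiced velar fricative. The following trigger /ɢ/ is a stop, so /ɣ/ must become a stop as well.
A voiced velar stop is [g], so the surface segment is [g].

[ŋɪgɢuli]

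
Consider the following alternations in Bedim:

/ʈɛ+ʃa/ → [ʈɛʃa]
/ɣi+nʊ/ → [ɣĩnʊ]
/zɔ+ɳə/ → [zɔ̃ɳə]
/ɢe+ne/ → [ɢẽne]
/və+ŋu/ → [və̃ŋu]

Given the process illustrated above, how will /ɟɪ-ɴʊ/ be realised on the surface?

[ɟɪ̃ɴʊ]

The data show regressive nasality assimilation (vowel nasalisation): /i/ → [ĩ] before /n/; /ɔ/ → [ɔ̃] before /ɳ/; /e/ → [ẽ] before /n/; /ə/ → [ə̃] before /ŋ/ — a vowel is nasalised by an immediately following nasal consonant.
No change occurs in [ʈɛʃa] because the vowel at the boundary is adjacent to an oral consonant, not a nasal (/ɛ/ next to /ʃ/).
/ɪ/ sits next to the nasal /ɴ/ and is therefore nasalised to [ɪ̃].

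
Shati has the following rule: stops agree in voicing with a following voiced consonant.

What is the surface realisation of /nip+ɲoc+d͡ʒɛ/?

[nibɲoɟd͡ʒɛ]

/p/ is a voiceless bilabial stop. The following trigger /ɲ/ is voiced, so /p/ must become voiced as well.
A voiced bilabial stop is [b], so the surface segment is [b].
At the second juncture, /c/ likewise becomes [ɟ] adjacent to /d͡ʒ/.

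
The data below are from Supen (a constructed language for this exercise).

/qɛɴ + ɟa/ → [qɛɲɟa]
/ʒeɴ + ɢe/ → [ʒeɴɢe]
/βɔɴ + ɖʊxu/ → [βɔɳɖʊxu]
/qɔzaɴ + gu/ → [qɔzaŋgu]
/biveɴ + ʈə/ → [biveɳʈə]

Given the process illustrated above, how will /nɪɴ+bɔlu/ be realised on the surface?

[nɪmbɔlu]

The data show regressive place assimilation: /ɴ/ → [ɲ] before /ɟ/; /ɴ/ → [ɳ] before /ɖ/; /ɴ/ → [ŋ] before /g/; /ɴ/ → [ɳ] before /ʈ/. In each pair only place changes, matching the following consonant, while manner and voice stay constant.
Nothing changes in [ʒeɴɢe]: there the adjacent consonants already agree in place (/ɴ/ and /ɢ/ are both uvular), so this form is consistent with the same rule.
The rule targets /ɴ/ (voiced uvular nasal), which sits before the trigger /b/ (bilabial).
A voiced bilabial nasal is [m], so the surface segment is [m].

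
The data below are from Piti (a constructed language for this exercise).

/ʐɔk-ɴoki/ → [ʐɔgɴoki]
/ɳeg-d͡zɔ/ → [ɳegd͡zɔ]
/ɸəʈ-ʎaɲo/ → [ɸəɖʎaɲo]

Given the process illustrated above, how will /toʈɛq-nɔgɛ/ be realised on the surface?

The data show regressive voicing assimilation: /k/ → [g] before /ɴ/; /ʈ/ → [ɖ] before /ʎ/. In each pair only voicing changes, matching the following consonant, while place and manner stay constant.
No alternation appears in [ɳegd͡zɔ]: there the adjacent consonants already agree in voicing (/g/ and /d͡z/ are both voiced), so this form is consistent with the same rule.
/q/ is a voiceless uvular stop. The following trigger /n/ is voiced, so /q/ must become voiced as well.
A voiced uvular stop is [ɢ], so the surface segment is [ɢ].

[toʈɛɢnɔgɛ]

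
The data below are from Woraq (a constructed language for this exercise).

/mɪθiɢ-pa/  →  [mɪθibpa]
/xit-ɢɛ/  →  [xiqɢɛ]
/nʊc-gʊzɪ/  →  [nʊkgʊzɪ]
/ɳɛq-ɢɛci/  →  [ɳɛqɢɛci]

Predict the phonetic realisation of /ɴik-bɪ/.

The data show regressive place assimilation: /ɢ/ → [b] before /p/; /t/ → [q] before /ɢ/; /c/ → [k] before /g/. In each pair only place changes, matching the following consonant, while manner and voice stay constant.
No alternation appears in [ɳɛqɢɛci]: there the adjacent consonants already agree in place (/q/ and /ɢ/ are both uvular), so this form is consistent with the same rule.
The rule targets /k/ (voiceless velar stop), which sits before the trigger /b/ (bilabial).
The voiceless bilabial stop is [p], so /k/ → [p].

[ɴipbɪ]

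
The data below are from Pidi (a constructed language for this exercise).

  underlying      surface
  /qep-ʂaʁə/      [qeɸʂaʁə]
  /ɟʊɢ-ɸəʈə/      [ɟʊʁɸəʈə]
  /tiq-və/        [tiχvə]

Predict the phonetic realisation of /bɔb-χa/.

The data show regressive manner assimilation: /p/ → [ɸ] before /ʂ/; /ɢ/ → [ʁ] before /ɸ/; /q/ → [χ] before /v/. In each pair only manner changes, matching the following consonant, while place and voice stay constant.
The rule targets /b/ (voiced bilabial stop), which sits before the trigger /χ/ (fricative).
A voiced bilabial fricative is [β], so the surface segment is [β].

[bɔβχa]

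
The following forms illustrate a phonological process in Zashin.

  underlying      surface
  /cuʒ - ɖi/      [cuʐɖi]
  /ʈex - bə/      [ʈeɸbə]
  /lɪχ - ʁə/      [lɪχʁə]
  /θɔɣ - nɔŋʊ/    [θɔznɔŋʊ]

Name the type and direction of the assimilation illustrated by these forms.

regressive place assimilation

Comparing underlying and surface forms, /ʒ/ → [ʐ] is the alternation; the neighbouring /ɖ/ is constant.
/ʒ/ is postalveolar while /ɖ/ is retroflex; the output [ʐ] is retroflex, matching the trigger — so the feature that spreads is place.
Manner and voice are unchanged, so the assimilation is partial, not total.
The other alternating forms pattern the same way: /x/ → [ɸ] before /b/ (velar → bilabial, matching bilabial); /ɣ/ → [z] before /n/ (velar → alveolar, matching alveolar) — only place changes, and always toward the following segment.
Nothing changes in [lɪχʁə]: there the adjacent consonants already agree in place (/χ/ and /ʁ/ are both uvular), so this form is consistent with the same rule.
The trigger is the following segment, so the direction is regressive (anticipatory).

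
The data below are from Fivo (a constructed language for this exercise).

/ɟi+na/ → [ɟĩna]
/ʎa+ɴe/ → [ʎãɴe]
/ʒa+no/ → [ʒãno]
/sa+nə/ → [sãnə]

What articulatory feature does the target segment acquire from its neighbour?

nasality

The vowel /i/ surfaces as nasalised [ĩ] next to the following nasal /n/ — it has acquired the [+nasal] feature of its neighbour.
The other forms show the same pattern: /a/ → [ã] before /ɴ/; /a/ → [ã] before /n/ — each time a vowel is nasalised next to a following nasal.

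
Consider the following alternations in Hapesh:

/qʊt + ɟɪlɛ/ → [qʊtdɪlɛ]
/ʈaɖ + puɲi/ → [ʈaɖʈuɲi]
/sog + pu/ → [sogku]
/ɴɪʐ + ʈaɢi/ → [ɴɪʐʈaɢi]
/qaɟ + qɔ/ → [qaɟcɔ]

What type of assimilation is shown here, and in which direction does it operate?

progressive place assimilation

The segment that alternates is /ɟ/, which surfaces as [d] when adjacent to /t/.
/ɟ/ is palatal while /t/ is alveolar; the output [d] is alveolar, matching the trigger — so the feature that spreads is place.
Manner and voice are unchanged, so the assimilation is partial, not total.
The other alternating forms pattern the same way: /p/ → [ʈ] after /ɖ/ (bilabial → retroflex, matching retroflex); /p/ → [k] after /g/ (bilabial → velar, matching velar); /q/ → [c] after /ɟ/ (uvular → palatal, matching palatal) — only place changes, and always toward the preceding segment.
Nothing changes in [ɴɪʐʈaɢi]: there the adjacent consonants already agree in place (/ʈ/ and /ʐ/ are both retroflex), so this form is consistent with the same rule.
The trigger is the preceding segment, so the direction is progressive (perseverative).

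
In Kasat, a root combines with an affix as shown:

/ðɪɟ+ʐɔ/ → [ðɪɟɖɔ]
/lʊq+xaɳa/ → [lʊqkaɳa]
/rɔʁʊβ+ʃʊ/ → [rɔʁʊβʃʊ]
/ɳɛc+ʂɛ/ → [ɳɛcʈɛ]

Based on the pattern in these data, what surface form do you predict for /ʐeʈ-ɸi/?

[ʐeʈpi]

The data show progressive manner assimilation: /ʐ/ → [ɖ] after /ɟ/; /x/ → [k] after /q/; /ʂ/ → [ʈ] after /c/. In each pair only manner changes, matching the preceding consonant, while place and voice stay constant.
No alternation appears in [rɔʁʊβʃʊ]: there the adjacent consonants already agree in manner (/ʃ/ and /β/ are both fricatives), so this form is consistent with the same rule.
/ɸ/ is a voiceless bilabial fricative. The preceding trigger /ʈ/ is a stop, so /ɸ/ must become a stop as well.
A voiceless bilabial stop is [p], so the surface segment is [p].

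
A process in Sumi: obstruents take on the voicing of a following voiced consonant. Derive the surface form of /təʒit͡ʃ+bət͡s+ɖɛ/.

The rule targets /t͡ʃ/ (voiceless postalveolar affricate), which sits before the trigger /b/ (voiced).
A voiced postalveolar affricate is [d͡ʒ], so the surface segment is [d͡ʒ].
The same rule applies at the second boundary: /t͡s/ → [d͡z] next to /ɖ/.

[təʒid͡ʒbəd͡zɖɛ]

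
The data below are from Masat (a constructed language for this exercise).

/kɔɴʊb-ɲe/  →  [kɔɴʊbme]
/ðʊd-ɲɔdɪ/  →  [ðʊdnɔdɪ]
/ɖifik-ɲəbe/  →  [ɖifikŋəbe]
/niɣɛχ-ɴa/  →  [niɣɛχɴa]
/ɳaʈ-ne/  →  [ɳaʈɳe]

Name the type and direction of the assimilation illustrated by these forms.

progressive place assimilation

Comparing underlying and surface forms, /ɲ/ → [m] is the alternation; the neighbouring /b/ is constant.
The change palatal → bilabial matches the place of the preceding /b/, identifying this as place assimilation.
Manner and voice are unchanged, so the assimilation is partial, not total.
Checking the remaining alternations: /ɲ/ → [n] after /d/ (palatal → alveolar, matching alveolar); /ɲ/ → [ŋ] after /k/ (palatal → velar, matching velar); /n/ → [ɳ] after /ʈ/ (alveolar → retroflex, matching retroflex) — only place changes, and always toward the preceding segment.
No alternation appears in [niɣɛχɴa]: there the adjacent consonants already agree in place (/ɴ/ and /χ/ are both uvular), so this form is consistent with the same rule.
Since the segment that changes follows the conditioning segment, the assimilation is progressive.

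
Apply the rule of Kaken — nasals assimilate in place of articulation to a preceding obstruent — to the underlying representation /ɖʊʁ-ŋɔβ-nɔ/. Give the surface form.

[ɖʊʁɴɔβmɔ]

/ŋ/ is a voiced velar nasal. The preceding trigger /ʁ/ is uvular, so /ŋ/ must become uvular as well.
A voiced uvular nasal is [ɴ], so the surface segment is [ɴ].
At the second juncture, /n/ likewise becomes [m] adjacent to /β/.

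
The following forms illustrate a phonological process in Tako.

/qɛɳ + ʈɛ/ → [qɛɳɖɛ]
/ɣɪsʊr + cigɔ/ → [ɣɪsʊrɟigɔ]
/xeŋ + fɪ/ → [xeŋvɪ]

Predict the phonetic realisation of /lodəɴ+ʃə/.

[lodəɴʒə]

The data show progressive voicing assimilation: /ʈ/ → [ɖ] after /ɳ/; /c/ → [ɟ] after /r/; /f/ → [v] after /ŋ/. In each pair only voicing changes, matching the preceding consonant, while place and manner stay constant.
The rule targets /ʃ/ (voiceless postalveolar fricative), which sits after the trigger /ɴ/ (voiced).
Changing only its voicing to voiced gives [ʒ] — the voiced postalveolar fricative.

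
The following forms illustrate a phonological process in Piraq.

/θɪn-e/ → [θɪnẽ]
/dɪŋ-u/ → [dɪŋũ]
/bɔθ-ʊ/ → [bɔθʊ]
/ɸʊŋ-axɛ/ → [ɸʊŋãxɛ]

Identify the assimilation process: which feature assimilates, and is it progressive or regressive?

progressive nasality assimilation (vowel nasalisation)

The vowel /e/ surfaces as nasalised [ẽ] next to the preceding nasal /n/ — it has acquired the [+nasal] feature of its neighbour.
Likewise in the remaining data: /u/ → [ũ] after /ŋ/; /a/ → [ã] after /ŋ/ — each time a vowel is nasalised next to a preceding nasal.
No change occurs in [bɔθʊ] because the vowel at the boundary is adjacent to an oral consonant, not a nasal (/ʊ/ next to /θ/).
Because the conditioning nasal is to the left of the vowel that changes, the process is progressive (perseverative).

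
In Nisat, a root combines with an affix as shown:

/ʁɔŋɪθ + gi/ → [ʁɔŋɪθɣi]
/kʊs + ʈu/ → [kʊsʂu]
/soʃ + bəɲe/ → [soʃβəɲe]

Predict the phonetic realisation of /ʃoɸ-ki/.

The data show progressive manner assimilation: /g/ → [ɣ] after /θ/; /ʈ/ → [ʂ] after /s/; /b/ → [β] after /ʃ/. In each pair only manner changes, matching the preceding consonant, while place and voice stay constant.
The rule targets /k/ (voiceless velar stop), which sits after the trigger /ɸ/ (fricative).
A voiceless velar fricative is [x], so the surface segment is [x].

[ʃoɸxi]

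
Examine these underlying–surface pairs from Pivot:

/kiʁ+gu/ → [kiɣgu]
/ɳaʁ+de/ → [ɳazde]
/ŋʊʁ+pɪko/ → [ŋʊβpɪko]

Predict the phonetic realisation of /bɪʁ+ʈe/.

[bɪʐʈe]

The data show regressive place assimilation: /ʁ/ → [ɣ] before /g/; /ʁ/ → [z] before /d/; /ʁ/ → [β] before /p/. In each pair only place changes, matching the following consonant, while manner and voice stay constant.
/ʁ/ is a voiced uvular fricative. The following trigger /ʈ/ is retroflex, so /ʁ/ must become retroflex as well.
Changing only its place to retroflex gives [ʐ] — the voiced retroflex fricative.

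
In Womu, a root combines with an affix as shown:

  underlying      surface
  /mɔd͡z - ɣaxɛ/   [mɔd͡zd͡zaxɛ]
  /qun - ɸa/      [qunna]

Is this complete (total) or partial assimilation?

The segment that alternates is /ɣ/, which surfaces as [d͡z] when adjacent to /d͡z/.
The output [d͡z] is identical to the trigger /d͡z/ — every feature (place, manner, voicing) has been copied — so this is total assimilation.
The other form behaves the same way: /ɸ/ → [n] after /n/ — in each case the output is a copy of the preceding consonant.

total assimilation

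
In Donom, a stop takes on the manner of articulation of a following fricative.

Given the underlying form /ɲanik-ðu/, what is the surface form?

/k/ is a voiceless velar stop. The following trigger /ð/ is a fricative, so /k/ must become a fricative as well.
Changing only its manner to fricative gives [x] — the voiceless velar fricative.

[ɲanixðu]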